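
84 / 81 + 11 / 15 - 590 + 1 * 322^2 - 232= 13886609 / 135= 102863.77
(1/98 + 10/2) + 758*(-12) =-890917/98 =-9090.99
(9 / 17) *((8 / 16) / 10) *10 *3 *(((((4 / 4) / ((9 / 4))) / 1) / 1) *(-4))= -24 / 17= -1.41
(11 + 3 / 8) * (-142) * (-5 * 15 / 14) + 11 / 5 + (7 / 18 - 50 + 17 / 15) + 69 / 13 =8060977 / 936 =8612.15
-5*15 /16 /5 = -15 /16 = -0.94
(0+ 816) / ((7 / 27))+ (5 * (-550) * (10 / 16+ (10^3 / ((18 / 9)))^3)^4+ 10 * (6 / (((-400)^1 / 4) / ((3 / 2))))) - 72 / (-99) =-671386732177734475708008200000000000.00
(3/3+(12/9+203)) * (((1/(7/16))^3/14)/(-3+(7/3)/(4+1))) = -450560/6517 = -69.14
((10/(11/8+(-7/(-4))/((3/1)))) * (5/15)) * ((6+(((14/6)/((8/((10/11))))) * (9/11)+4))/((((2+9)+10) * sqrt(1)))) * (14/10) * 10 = 197800/17061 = 11.59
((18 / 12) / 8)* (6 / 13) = 9 / 104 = 0.09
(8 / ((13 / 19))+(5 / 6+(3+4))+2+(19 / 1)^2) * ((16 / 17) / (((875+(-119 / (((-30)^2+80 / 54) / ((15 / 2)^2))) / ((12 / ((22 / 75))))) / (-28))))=-185915540480 / 16134072513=-11.52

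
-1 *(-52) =52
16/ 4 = 4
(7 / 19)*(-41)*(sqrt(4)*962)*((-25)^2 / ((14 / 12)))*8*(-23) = 54429960000 / 19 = 2864734736.84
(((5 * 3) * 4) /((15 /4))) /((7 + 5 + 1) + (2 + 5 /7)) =56 /55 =1.02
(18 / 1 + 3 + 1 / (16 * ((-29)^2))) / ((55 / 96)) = 1695462 / 46255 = 36.65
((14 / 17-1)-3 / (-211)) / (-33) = 194 / 39457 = 0.00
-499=-499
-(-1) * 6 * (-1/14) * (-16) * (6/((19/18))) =5184/133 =38.98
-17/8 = -2.12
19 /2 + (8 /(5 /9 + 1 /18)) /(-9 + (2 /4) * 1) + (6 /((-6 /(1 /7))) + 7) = 38791 /2618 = 14.82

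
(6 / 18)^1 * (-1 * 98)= -98 / 3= -32.67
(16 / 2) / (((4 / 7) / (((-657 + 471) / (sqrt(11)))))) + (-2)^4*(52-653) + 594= -9022-2604*sqrt(11) / 11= -9807.14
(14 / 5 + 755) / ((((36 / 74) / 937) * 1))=14595649 / 10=1459564.90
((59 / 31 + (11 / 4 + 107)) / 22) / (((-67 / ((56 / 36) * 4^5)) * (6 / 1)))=-4135040 / 205623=-20.11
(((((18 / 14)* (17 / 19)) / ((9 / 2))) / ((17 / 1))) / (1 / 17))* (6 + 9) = 510 / 133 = 3.83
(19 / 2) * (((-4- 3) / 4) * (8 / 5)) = -133 / 5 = -26.60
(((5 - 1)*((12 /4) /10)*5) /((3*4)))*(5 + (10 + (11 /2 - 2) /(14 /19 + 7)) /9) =2329 /756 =3.08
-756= -756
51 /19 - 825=-15624 /19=-822.32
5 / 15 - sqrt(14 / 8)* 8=1 / 3 - 4* sqrt(7)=-10.25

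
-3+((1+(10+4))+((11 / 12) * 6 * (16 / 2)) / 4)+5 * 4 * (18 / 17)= 751 / 17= 44.18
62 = 62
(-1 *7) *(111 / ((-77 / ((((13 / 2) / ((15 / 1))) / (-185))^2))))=169 / 3052500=0.00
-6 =-6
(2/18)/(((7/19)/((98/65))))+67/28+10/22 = 594973/180180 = 3.30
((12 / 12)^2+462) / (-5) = -463 / 5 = -92.60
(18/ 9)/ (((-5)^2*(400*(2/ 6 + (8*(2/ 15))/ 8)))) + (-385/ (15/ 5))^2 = 1037575027/ 63000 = 16469.44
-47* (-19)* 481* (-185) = -79463605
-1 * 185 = -185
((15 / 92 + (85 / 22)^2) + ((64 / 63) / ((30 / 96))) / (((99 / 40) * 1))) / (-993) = -51770317 / 3133830546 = -0.02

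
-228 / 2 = -114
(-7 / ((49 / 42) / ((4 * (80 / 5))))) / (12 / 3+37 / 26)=-3328 / 47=-70.81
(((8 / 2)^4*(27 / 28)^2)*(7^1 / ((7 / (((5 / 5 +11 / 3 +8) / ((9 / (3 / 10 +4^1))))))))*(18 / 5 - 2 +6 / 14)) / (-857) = -25059024 / 7348775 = -3.41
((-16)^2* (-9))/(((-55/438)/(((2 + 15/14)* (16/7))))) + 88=347385448/2695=128899.98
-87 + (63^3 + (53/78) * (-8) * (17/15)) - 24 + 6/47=6871824442/27495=249929.97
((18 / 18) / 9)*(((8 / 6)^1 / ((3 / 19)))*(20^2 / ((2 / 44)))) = 668800 / 81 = 8256.79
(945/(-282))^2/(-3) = -3.74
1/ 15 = 0.07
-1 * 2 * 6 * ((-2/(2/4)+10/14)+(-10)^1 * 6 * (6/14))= 348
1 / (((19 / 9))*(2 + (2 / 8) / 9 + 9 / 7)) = 2268 / 15865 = 0.14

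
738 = 738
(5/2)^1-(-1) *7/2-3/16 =93/16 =5.81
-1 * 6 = -6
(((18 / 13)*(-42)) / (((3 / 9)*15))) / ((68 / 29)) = -5481 / 1105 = -4.96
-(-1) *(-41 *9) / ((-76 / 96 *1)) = 8856 / 19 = 466.11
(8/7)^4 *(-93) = -380928/2401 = -158.65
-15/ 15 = -1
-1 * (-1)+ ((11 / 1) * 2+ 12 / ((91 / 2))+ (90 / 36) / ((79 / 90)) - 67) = -293945 / 7189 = -40.89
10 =10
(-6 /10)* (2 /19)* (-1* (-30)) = -36 /19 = -1.89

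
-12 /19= -0.63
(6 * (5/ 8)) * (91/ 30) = 91/ 8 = 11.38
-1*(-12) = 12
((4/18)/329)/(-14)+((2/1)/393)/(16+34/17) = 1910/8145711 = 0.00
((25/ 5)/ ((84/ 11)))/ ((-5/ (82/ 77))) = -41/ 294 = -0.14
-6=-6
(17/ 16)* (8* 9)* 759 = 116127/ 2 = 58063.50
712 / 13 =54.77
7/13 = 0.54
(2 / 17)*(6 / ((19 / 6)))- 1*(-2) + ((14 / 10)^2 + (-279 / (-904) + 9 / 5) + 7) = 97025573 / 7299800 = 13.29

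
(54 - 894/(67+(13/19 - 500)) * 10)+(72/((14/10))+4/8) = 2426567/19166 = 126.61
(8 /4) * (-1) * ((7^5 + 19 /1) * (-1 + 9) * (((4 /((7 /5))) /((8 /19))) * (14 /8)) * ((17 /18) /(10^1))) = -2717399 /9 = -301933.22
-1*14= -14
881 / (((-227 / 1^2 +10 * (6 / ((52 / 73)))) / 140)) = -400855 / 464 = -863.91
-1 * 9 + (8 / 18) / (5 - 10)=-409 / 45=-9.09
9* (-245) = -2205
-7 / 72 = -0.10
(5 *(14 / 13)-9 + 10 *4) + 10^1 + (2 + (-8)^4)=53877 / 13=4144.38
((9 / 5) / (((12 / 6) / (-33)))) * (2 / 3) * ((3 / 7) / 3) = -99 / 35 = -2.83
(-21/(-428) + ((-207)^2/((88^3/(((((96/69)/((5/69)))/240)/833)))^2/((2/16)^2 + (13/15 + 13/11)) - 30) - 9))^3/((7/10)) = -39128450009185687629781977396493804254818468692348620873678457331510691419072151/38193155028012744060906256232955395655965704088326994466476423741038307621600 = -1024.49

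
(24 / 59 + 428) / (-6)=-12638 / 177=-71.40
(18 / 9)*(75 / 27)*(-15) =-250 / 3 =-83.33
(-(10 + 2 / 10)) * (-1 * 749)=38199 / 5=7639.80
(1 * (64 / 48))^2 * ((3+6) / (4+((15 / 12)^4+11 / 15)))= 61440 / 27551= 2.23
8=8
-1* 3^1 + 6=3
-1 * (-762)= 762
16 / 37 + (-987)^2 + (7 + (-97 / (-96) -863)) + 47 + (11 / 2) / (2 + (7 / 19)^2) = 888548970997 / 912864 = 973364.02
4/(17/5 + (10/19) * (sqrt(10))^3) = -122740/2395671 + 190000 * sqrt(10)/2395671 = 0.20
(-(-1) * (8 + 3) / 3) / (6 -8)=-11 / 6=-1.83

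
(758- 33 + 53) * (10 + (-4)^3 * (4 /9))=-129148 /9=-14349.78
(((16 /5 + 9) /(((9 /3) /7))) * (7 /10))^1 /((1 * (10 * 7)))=427 /1500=0.28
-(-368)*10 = 3680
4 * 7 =28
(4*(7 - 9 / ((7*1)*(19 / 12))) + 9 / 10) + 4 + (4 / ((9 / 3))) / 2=120971 / 3990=30.32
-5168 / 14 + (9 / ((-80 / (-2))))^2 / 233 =-369.14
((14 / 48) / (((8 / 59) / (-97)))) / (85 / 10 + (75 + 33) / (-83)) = -3325063 / 114720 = -28.98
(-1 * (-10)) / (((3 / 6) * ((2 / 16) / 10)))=1600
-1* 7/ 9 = -7/ 9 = -0.78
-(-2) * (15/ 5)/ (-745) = -6/ 745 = -0.01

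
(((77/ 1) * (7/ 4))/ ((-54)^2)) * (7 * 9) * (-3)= -3773/ 432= -8.73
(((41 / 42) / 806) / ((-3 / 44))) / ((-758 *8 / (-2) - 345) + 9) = -451 / 68448744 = -0.00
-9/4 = -2.25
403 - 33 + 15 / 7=2605 / 7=372.14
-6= -6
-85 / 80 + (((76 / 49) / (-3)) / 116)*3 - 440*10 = -100062861 / 22736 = -4401.08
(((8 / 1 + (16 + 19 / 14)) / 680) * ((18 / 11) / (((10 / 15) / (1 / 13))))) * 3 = 5751 / 272272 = 0.02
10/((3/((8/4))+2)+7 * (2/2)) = 20/21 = 0.95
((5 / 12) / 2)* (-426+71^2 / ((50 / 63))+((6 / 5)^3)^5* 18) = 126200081143037 / 97656250000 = 1292.29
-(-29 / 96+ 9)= -835 / 96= -8.70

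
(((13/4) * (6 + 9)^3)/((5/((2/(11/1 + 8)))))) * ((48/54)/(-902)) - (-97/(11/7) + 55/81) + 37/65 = 2769654733/45115785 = 61.39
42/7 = 6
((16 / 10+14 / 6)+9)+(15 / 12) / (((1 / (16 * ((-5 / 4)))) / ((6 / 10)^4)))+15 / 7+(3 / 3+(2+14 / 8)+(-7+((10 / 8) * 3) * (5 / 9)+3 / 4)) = 12.42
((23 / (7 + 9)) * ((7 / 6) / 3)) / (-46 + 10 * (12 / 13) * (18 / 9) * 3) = 2093 / 35136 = 0.06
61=61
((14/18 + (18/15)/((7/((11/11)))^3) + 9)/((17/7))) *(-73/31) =-11021102/1162035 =-9.48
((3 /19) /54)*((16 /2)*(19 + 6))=100 /171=0.58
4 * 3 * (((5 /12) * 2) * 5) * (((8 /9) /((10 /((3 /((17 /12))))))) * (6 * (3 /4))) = 720 /17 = 42.35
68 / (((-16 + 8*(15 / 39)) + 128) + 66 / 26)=884 / 1529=0.58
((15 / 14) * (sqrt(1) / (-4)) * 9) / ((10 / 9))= -243 / 112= -2.17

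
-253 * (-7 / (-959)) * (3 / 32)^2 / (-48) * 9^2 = 61479 / 2244608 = 0.03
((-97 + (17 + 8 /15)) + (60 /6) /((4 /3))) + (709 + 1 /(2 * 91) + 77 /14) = 1754131 /2730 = 642.54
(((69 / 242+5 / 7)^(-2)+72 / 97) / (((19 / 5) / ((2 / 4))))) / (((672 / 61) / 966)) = 850085802325 / 42259975256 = 20.12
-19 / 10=-1.90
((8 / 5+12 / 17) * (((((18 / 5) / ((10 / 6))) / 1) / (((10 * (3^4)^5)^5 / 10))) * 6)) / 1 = 49 / 8450441601508673444849381950246490775401068551328125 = 0.00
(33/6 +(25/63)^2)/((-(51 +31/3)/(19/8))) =-853271/3894912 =-0.22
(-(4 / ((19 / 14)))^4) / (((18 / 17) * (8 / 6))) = -20898304 / 390963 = -53.45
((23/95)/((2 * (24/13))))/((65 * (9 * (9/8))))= 23/230850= 0.00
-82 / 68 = -41 / 34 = -1.21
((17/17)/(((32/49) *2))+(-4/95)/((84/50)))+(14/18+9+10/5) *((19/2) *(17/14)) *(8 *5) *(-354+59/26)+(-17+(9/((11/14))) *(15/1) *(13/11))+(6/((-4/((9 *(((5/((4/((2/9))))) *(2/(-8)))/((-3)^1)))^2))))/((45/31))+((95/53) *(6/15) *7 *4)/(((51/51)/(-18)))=-1911691.76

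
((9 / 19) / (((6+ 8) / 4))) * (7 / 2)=9 / 19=0.47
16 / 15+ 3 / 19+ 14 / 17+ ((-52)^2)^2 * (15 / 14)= 265685915861 / 33915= 7833876.33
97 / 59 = 1.64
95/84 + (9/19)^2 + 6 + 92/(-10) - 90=-13925489/151620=-91.84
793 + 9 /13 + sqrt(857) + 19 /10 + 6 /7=825.72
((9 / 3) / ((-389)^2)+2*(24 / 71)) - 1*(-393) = 4229573484 / 10743791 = 393.68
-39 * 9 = -351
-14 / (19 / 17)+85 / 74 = -15997 / 1406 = -11.38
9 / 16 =0.56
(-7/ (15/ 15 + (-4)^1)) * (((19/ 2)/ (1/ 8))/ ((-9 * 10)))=-1.97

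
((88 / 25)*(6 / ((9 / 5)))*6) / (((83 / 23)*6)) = 3.25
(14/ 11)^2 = 196/ 121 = 1.62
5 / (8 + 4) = 5 / 12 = 0.42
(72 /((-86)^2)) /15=6 /9245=0.00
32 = 32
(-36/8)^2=81/4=20.25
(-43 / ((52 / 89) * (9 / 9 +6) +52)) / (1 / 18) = -11481 / 832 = -13.80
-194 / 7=-27.71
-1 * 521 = -521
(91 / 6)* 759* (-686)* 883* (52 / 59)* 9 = -3263341997916 / 59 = -55310881320.61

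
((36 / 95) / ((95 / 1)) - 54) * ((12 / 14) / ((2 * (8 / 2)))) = -730971 / 126350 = -5.79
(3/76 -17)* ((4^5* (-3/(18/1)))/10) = 82496/285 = 289.46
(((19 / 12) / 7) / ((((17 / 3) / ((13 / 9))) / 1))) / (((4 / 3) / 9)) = 741 / 1904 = 0.39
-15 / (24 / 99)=-495 / 8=-61.88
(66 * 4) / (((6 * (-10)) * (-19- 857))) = 11 / 2190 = 0.01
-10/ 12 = -5/ 6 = -0.83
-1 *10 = -10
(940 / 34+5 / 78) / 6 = 36745 / 7956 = 4.62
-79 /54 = -1.46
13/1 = 13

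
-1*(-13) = 13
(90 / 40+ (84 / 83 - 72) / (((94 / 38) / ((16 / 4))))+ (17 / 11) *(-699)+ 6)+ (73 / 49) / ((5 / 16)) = -49708253473 / 42052780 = -1182.04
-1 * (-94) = 94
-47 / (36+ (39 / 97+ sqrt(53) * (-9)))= 5365943 / 9308292+ 442223 * sqrt(53) / 3102764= 1.61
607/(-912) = -607/912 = -0.67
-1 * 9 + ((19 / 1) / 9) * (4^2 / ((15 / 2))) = -607 / 135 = -4.50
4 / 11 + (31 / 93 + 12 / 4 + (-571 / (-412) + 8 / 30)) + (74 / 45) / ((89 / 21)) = 34713583 / 6050220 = 5.74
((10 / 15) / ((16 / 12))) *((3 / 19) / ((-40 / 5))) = -3 / 304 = -0.01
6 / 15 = 2 / 5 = 0.40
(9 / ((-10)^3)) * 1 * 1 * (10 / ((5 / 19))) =-171 / 500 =-0.34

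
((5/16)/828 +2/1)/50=26501/662400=0.04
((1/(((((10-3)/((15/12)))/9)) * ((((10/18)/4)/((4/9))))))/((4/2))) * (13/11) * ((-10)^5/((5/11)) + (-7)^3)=-51560262/77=-669613.79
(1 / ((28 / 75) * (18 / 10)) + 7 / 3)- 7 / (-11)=1373 / 308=4.46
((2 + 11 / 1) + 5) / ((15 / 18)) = 108 / 5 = 21.60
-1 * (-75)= 75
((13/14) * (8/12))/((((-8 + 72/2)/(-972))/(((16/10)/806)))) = -324/7595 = -0.04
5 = 5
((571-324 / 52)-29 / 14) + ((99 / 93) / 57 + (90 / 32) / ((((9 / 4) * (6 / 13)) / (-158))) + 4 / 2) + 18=99565381 / 643188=154.80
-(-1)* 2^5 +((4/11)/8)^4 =32.00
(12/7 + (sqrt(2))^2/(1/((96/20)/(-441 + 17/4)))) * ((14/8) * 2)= 51738/8735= 5.92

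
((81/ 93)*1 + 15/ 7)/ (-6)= -109/ 217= -0.50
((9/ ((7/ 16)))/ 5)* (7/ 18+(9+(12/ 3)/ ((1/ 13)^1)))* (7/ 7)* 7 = 1768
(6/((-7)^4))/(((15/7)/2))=4/1715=0.00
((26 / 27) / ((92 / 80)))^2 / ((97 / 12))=1081600 / 12469059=0.09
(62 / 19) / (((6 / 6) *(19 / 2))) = 124 / 361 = 0.34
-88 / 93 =-0.95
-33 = -33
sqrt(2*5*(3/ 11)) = sqrt(330)/ 11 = 1.65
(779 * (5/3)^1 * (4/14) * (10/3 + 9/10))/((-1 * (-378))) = 98933/23814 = 4.15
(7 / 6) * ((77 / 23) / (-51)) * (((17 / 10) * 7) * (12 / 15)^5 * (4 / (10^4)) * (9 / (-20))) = 60368 / 1123046875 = 0.00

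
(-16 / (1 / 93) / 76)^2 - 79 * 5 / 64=8713981 / 23104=377.16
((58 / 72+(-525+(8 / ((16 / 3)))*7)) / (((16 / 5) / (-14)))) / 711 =647255 / 204768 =3.16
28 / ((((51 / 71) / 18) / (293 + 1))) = 3506832 / 17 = 206284.24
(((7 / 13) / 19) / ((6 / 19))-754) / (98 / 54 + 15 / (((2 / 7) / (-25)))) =529245 / 920101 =0.58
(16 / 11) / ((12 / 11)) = 4 / 3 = 1.33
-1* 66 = -66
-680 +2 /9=-679.78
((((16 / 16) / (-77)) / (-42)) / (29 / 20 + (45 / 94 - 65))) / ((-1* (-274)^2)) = 235 / 3598658411502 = 0.00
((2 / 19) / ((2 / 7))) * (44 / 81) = 308 / 1539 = 0.20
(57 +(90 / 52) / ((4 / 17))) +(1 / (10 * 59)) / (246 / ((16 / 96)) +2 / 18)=26230369443 / 407583800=64.36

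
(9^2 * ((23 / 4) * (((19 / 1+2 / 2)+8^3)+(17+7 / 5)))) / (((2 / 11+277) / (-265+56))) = -193291.54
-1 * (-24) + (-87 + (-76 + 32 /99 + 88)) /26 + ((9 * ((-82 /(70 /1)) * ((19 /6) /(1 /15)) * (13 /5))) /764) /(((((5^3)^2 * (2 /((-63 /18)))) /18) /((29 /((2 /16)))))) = 421055949913 /19204453125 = 21.92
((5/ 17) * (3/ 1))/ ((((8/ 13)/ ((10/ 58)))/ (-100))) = -24375/ 986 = -24.72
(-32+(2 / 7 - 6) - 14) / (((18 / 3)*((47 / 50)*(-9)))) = 9050 / 8883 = 1.02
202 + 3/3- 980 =-777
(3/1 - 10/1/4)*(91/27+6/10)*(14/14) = 268/135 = 1.99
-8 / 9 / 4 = -0.22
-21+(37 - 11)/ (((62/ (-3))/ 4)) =-807/ 31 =-26.03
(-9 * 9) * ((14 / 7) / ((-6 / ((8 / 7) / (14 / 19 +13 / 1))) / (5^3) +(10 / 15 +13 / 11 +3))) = -50787000 / 1339127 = -37.93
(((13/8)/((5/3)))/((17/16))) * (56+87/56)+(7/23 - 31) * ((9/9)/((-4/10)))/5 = 3731171/54740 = 68.16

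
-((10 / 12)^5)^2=-9765625 / 60466176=-0.16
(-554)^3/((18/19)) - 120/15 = -1615298980/9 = -179477664.44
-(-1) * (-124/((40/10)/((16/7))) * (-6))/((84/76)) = 18848/49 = 384.65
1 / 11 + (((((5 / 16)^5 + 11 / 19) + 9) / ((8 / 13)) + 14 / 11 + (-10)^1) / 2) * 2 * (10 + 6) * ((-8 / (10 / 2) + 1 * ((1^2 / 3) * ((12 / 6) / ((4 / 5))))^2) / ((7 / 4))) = -1952521239587 / 34516500480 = -56.57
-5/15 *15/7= -5/7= -0.71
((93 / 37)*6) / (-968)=-279 / 17908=-0.02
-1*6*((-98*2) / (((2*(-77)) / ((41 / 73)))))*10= -34440 / 803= -42.89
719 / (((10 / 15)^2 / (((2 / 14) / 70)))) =6471 / 1960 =3.30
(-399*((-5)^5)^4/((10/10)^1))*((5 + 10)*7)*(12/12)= -3995418548583984375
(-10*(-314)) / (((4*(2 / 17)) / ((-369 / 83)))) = -4924305 / 166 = -29664.49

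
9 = 9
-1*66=-66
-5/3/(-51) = 5/153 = 0.03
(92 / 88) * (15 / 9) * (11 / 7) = 115 / 42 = 2.74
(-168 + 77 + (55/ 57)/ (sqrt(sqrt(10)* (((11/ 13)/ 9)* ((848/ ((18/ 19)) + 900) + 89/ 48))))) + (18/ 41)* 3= -3677/ 41 + 6* 10^(3/ 4)* sqrt(37003109)/ 4916497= -89.64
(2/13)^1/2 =1/13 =0.08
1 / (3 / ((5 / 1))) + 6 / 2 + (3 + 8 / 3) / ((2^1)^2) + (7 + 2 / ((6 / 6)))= 181 / 12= 15.08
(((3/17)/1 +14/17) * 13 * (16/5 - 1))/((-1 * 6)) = -143/30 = -4.77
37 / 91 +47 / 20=5017 / 1820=2.76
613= 613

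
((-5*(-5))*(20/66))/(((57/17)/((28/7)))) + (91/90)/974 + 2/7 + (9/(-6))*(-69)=1607706227/14249620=112.82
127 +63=190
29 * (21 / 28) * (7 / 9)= 203 / 12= 16.92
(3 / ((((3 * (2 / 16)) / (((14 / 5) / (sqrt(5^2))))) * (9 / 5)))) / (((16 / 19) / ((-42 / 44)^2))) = 6517 / 2420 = 2.69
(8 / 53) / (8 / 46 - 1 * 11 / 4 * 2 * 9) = -368 / 120257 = -0.00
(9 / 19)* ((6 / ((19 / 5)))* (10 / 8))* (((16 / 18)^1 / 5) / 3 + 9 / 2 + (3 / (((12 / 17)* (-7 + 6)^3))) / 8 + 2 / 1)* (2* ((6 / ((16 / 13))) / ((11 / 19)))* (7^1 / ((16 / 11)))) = 35545965 / 77824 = 456.75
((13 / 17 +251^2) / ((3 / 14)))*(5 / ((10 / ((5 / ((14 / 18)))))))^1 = 16065450 / 17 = 945026.47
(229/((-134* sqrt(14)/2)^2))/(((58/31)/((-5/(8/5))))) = -177475/29160544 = -0.01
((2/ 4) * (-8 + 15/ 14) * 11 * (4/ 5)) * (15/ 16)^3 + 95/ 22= -6560555/ 315392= -20.80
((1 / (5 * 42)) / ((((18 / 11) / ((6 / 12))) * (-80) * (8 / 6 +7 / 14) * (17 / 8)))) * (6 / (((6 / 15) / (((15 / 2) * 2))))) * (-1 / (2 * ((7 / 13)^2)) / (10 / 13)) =2197 / 932960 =0.00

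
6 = 6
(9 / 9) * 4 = 4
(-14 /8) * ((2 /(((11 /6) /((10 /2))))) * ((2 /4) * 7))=-735 /22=-33.41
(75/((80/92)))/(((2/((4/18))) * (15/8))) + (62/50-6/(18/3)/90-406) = -19983/50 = -399.66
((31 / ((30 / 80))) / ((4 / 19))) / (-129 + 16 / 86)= -50654 / 16617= -3.05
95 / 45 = 19 / 9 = 2.11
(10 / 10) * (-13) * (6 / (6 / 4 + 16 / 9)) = -1404 / 59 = -23.80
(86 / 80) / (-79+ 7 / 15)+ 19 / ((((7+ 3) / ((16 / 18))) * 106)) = 50447 / 22476240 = 0.00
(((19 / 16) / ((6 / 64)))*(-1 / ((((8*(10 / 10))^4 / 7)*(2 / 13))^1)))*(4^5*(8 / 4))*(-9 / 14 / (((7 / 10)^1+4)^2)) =18525 / 2209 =8.39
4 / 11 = 0.36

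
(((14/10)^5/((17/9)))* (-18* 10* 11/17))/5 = -59900148/903125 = -66.33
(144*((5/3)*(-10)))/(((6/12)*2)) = -2400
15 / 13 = 1.15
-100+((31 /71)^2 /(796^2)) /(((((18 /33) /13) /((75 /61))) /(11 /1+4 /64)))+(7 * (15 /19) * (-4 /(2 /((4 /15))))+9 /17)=-206253279142210347 /2013840954174976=-102.42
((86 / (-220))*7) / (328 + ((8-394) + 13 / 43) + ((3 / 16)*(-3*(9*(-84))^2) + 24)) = 1849 / 217257480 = 0.00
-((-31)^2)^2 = -923521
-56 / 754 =-28 / 377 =-0.07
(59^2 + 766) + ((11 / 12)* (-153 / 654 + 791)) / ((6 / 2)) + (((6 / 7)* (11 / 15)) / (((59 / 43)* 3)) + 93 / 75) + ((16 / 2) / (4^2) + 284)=386881869049 / 81030600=4774.52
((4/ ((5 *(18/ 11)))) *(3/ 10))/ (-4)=-11/ 300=-0.04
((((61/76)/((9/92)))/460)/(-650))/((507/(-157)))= 9577/1127061000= 0.00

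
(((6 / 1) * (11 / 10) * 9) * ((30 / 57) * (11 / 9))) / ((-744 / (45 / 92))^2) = 81675 / 4945413632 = 0.00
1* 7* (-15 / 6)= -35 / 2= -17.50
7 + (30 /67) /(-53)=6.99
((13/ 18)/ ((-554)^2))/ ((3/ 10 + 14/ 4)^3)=1625/ 37892463192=0.00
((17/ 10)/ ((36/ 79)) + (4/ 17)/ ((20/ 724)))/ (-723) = -0.02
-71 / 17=-4.18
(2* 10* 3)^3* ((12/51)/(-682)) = -432000/5797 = -74.52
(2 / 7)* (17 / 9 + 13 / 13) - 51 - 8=-3665 / 63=-58.17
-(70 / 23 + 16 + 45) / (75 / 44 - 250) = 64812 / 251275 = 0.26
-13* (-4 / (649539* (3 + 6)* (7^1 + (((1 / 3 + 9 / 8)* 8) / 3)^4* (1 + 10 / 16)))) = 416 / 17709107031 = 0.00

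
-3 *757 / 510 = -757 / 170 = -4.45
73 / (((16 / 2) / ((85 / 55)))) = 1241 / 88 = 14.10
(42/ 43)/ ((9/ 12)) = 56/ 43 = 1.30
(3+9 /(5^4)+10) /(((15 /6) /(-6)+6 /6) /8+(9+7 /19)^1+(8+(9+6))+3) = 2119488 /5771875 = 0.37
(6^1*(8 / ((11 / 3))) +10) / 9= 254 / 99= 2.57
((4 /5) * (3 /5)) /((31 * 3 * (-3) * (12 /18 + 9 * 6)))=-1 /31775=-0.00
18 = 18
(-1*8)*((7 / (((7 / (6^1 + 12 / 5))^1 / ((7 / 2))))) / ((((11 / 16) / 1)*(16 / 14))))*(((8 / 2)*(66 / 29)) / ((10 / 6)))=-1185408 / 725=-1635.05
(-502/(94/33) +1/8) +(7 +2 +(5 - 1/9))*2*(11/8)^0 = -501953/3384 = -148.33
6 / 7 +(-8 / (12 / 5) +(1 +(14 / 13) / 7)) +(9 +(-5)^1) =731 / 273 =2.68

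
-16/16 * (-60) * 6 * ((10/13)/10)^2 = 2.13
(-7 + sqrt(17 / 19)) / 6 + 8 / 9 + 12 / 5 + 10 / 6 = sqrt(323) / 114 + 341 / 90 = 3.95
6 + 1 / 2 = 6.50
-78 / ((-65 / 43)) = 258 / 5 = 51.60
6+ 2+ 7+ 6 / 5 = 81 / 5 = 16.20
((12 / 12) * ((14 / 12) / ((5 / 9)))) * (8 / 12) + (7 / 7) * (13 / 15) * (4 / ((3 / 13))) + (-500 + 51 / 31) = -672296 / 1395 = -481.93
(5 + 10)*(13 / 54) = 65 / 18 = 3.61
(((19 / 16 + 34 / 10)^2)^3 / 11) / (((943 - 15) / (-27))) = -65972075856968763 / 2675965952000000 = -24.65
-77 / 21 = -11 / 3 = -3.67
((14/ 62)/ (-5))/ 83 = -7/ 12865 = -0.00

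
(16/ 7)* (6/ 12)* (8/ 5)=64/ 35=1.83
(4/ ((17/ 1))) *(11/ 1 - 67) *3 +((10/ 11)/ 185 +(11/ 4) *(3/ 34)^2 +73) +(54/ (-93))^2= 61191310069/ 1808571248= 33.83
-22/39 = -0.56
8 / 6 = 4 / 3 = 1.33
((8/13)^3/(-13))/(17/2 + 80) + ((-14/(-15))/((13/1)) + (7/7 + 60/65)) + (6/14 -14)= -11.58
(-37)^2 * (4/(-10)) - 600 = -5738/5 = -1147.60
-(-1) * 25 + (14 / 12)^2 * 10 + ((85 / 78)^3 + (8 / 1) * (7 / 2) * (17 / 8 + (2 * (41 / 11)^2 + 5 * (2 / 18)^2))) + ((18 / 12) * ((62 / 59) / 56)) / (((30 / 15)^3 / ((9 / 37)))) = 18513108340584553 / 21058730941248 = 879.12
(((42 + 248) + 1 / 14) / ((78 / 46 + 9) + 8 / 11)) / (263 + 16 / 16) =93403 / 971040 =0.10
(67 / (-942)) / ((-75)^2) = -67 / 5298750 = -0.00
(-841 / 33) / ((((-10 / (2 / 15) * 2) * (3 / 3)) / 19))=15979 / 4950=3.23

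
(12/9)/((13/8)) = 32/39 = 0.82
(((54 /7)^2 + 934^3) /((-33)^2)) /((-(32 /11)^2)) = -9981061903 /112896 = -88409.35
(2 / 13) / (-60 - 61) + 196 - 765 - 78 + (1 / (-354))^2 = -127538227055 / 197122068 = -647.00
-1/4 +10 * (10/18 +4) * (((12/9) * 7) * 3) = 45911/36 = 1275.31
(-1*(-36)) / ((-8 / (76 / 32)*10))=-171 / 160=-1.07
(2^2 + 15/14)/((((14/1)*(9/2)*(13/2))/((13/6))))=71/2646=0.03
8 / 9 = 0.89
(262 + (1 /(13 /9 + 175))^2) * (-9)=-5946273081 /2521744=-2358.00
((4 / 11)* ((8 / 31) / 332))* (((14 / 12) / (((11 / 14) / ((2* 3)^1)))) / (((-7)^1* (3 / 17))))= -1904 / 933999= -0.00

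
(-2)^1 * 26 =-52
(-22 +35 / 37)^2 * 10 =6068410 / 1369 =4432.73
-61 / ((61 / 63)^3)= -250047 / 3721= -67.20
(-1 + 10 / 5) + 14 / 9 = 23 / 9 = 2.56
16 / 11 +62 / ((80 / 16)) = 762 / 55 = 13.85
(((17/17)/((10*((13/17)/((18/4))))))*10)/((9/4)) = 34/13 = 2.62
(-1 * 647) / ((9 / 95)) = -6829.44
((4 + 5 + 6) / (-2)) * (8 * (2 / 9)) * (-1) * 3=40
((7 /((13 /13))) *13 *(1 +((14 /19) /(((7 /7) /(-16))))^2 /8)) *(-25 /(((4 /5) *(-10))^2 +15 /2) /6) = -35175 /361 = -97.44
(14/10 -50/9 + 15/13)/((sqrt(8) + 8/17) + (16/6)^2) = -0.29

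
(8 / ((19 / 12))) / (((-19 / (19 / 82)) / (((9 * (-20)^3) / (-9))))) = -384000 / 779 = -492.94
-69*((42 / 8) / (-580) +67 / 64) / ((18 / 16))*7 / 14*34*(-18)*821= 9274970823 / 580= 15991329.01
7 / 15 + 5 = 82 / 15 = 5.47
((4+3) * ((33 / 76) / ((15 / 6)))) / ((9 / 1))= 77 / 570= 0.14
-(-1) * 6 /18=1 /3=0.33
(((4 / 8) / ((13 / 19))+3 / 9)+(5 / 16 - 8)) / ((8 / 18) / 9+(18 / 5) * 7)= -557955 / 2127008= -0.26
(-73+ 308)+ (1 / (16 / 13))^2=60329 / 256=235.66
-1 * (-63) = 63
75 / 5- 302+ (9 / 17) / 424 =-2068687 / 7208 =-287.00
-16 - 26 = -42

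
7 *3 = 21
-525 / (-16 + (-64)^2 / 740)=97125 / 1936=50.17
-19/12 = -1.58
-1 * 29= -29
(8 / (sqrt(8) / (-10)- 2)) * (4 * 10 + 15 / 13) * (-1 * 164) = 17548000 / 637- 1754800 * sqrt(2) / 637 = 23652.02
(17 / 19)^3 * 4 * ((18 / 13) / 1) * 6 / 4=530604 / 89167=5.95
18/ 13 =1.38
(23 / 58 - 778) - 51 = -48059 / 58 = -828.60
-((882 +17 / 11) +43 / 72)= -884.14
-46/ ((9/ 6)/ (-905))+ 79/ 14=1165877/ 42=27758.98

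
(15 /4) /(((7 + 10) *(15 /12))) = 3 /17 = 0.18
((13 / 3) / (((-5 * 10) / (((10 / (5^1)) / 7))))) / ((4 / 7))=-13 / 300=-0.04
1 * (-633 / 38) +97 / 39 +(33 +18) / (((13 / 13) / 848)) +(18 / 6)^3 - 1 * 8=64100693 / 1482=43252.83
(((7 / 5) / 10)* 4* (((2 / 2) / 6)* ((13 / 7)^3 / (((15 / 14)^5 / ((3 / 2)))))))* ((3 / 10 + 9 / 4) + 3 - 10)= -268271276 / 94921875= -2.83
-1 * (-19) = 19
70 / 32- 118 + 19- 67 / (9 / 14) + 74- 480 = -87413 / 144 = -607.03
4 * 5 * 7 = 140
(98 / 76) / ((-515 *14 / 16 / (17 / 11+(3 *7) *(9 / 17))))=-66304 / 1829795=-0.04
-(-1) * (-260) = -260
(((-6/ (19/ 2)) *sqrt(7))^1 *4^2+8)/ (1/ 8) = 64- 1536 *sqrt(7)/ 19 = -149.89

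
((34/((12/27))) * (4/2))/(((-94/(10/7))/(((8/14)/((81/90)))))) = -3400/2303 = -1.48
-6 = -6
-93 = -93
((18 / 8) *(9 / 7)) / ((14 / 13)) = 1053 / 392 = 2.69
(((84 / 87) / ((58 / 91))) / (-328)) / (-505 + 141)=7 / 551696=0.00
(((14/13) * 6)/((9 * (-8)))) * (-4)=14/39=0.36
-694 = -694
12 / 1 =12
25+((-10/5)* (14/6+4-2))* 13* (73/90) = -8962/135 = -66.39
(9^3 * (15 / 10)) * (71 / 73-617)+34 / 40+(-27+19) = -983504339 / 1460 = -673633.11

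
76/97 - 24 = -2252/97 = -23.22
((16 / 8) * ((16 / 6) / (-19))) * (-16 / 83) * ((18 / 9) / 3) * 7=3584 / 14193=0.25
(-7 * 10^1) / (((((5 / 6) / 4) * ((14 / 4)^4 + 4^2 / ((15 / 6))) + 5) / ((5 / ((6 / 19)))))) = -425600 / 14437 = -29.48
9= 9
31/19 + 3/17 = 584/323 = 1.81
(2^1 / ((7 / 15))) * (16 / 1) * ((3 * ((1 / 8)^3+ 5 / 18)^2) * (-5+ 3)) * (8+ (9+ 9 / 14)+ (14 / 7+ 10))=-3447656075 / 3612672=-954.32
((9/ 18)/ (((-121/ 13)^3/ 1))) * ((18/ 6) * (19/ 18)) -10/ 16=-26656901/ 42517464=-0.63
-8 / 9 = -0.89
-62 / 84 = -31 / 42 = -0.74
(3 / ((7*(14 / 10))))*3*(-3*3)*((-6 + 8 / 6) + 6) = -540 / 49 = -11.02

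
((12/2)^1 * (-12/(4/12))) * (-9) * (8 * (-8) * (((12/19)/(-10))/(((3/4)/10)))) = 1990656/19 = 104771.37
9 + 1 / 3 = 28 / 3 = 9.33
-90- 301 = -391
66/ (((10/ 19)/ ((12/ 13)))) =7524/ 65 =115.75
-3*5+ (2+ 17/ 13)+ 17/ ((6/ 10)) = 16.64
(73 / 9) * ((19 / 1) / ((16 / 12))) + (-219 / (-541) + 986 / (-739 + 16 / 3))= 1638138659 / 14288892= 114.64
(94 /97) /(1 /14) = 1316 /97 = 13.57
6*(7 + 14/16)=189/4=47.25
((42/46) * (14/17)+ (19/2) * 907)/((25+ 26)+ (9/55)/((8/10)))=148251202/880923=168.29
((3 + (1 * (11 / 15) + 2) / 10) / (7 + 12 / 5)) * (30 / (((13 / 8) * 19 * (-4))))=-982 / 11609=-0.08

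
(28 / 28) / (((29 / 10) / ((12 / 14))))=60 / 203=0.30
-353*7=-2471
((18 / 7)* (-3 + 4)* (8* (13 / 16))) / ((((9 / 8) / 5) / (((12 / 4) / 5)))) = 312 / 7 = 44.57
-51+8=-43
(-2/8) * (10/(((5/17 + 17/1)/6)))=-85/98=-0.87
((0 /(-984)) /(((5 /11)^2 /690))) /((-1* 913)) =0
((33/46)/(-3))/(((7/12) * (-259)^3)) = 66/2797210619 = 0.00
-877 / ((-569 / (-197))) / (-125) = 2.43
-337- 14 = -351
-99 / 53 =-1.87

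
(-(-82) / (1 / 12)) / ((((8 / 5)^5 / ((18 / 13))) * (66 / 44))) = 86.62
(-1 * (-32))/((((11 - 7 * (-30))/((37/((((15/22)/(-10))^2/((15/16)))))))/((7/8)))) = 626780/663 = 945.37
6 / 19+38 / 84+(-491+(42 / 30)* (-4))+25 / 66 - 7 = -3675444 / 7315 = -502.45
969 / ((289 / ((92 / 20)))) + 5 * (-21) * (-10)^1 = 90561 / 85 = 1065.42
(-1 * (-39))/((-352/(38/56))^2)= 14079/97140736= 0.00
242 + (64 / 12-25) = 667 / 3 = 222.33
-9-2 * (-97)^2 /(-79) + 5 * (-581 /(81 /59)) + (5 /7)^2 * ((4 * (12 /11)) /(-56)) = -45554418724 /24143427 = -1886.82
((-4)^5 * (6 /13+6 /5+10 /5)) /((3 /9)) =-731136 /65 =-11248.25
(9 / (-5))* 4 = -36 / 5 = -7.20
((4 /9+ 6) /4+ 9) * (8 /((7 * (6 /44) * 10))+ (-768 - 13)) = -8278.38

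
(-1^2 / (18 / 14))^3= -343 / 729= -0.47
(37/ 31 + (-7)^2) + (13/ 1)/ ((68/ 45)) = 123943/ 2108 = 58.80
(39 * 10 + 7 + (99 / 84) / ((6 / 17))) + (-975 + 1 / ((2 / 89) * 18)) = -288383 / 504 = -572.19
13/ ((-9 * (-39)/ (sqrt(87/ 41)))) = sqrt(3567)/ 1107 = 0.05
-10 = -10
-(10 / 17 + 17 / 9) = -379 / 153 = -2.48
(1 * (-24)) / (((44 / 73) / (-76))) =33288 / 11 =3026.18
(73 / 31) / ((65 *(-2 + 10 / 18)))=-657 / 26195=-0.03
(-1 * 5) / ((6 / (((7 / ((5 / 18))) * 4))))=-84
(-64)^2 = 4096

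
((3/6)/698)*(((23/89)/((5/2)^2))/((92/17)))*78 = 663/1553050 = 0.00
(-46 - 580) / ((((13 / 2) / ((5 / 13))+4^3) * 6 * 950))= -313 / 230565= -0.00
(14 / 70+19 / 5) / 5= 4 / 5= 0.80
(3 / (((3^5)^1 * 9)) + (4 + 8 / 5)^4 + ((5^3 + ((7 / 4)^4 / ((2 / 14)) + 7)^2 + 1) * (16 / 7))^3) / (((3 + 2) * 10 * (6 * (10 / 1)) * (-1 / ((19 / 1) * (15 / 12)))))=-1121347882523112861575458272541 / 75144747810816000000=-14922505101.04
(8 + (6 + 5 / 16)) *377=86333 / 16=5395.81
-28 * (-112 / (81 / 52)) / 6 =335.54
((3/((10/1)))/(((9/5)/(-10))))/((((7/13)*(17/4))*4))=-65/357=-0.18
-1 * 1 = -1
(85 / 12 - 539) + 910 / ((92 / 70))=44291 / 276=160.47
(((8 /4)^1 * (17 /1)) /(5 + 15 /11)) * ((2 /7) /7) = 374 /1715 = 0.22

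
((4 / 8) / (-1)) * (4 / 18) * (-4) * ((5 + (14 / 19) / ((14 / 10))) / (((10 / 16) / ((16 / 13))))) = 3584 / 741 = 4.84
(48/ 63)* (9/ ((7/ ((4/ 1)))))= 192/ 49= 3.92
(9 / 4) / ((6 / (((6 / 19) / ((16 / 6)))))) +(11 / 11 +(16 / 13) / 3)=34493 / 23712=1.45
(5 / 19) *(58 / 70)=29 / 133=0.22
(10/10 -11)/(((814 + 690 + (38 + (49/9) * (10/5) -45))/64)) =-0.42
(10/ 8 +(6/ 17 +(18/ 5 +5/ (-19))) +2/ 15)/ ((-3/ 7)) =-11.84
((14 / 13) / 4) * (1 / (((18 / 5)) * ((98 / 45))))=25 / 728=0.03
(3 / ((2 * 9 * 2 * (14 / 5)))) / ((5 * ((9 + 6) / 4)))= 1 / 630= 0.00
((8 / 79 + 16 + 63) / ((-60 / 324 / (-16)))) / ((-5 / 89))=-240261552 / 1975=-121651.42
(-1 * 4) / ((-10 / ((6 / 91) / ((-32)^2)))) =3 / 116480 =0.00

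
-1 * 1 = -1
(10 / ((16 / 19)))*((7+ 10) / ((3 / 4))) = 1615 / 6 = 269.17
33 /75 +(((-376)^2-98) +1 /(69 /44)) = 243706409 /1725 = 141279.08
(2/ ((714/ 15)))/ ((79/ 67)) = 335/ 9401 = 0.04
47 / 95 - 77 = -7268 / 95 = -76.51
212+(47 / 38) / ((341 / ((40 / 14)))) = 212.01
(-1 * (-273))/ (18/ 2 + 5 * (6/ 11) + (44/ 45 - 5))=135135/ 3814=35.43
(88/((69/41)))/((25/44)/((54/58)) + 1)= 1428768/43999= 32.47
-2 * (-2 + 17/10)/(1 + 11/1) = 1/20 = 0.05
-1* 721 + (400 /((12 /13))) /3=-5189 /9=-576.56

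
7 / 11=0.64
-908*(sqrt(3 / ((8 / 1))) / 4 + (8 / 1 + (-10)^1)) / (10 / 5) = 908- 227*sqrt(6) / 8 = 838.50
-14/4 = -3.50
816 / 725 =1.13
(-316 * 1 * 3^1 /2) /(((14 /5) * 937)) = -0.18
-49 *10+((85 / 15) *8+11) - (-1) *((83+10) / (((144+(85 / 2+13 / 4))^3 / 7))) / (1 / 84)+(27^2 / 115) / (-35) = -3688503829288 / 8501995425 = -433.84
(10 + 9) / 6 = 3.17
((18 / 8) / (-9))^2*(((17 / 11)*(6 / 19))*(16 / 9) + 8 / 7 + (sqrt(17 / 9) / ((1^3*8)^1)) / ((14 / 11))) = 0.13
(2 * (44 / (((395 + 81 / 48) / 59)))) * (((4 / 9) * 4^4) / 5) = 7733248 / 25965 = 297.83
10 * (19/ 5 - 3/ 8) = 137/ 4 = 34.25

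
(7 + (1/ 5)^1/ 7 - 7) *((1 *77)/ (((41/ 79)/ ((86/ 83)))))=74734/ 17015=4.39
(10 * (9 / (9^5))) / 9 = 10 / 59049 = 0.00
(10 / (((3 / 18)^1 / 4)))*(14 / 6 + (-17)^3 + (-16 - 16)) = -1186240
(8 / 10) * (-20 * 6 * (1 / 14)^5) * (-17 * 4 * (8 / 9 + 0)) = 544 / 50421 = 0.01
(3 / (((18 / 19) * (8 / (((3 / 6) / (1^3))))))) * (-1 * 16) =-19 / 6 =-3.17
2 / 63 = 0.03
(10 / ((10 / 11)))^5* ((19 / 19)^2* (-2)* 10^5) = -32210200000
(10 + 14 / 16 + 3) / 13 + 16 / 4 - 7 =-201 / 104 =-1.93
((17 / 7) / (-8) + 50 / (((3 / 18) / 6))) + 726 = 141439 / 56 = 2525.70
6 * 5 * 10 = 300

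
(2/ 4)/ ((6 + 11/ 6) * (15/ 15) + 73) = 3/ 485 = 0.01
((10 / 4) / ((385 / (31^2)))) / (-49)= -961 / 7546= -0.13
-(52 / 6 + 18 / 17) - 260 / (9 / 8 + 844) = -3459536 / 344811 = -10.03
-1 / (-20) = 1 / 20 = 0.05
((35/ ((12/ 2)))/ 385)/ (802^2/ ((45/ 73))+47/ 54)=45/ 3098959457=0.00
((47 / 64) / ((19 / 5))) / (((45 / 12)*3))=47 / 2736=0.02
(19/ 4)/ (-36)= -19/ 144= -0.13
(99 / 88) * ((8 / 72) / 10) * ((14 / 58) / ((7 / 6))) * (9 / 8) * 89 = 2403 / 9280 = 0.26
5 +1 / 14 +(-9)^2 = 86.07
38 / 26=19 / 13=1.46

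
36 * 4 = 144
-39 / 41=-0.95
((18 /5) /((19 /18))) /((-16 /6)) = -243 /190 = -1.28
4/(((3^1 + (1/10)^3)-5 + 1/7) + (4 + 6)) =28000/57007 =0.49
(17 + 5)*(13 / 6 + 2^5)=2255 / 3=751.67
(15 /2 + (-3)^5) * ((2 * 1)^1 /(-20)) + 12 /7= 3537 /140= 25.26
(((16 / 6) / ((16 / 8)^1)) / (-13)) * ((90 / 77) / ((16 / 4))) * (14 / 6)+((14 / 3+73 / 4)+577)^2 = 7411059503 / 20592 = 359899.94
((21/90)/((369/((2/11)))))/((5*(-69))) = -7/21005325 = -0.00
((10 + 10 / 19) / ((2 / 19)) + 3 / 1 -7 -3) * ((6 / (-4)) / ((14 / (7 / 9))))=-7.75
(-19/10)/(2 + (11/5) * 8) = -19/196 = -0.10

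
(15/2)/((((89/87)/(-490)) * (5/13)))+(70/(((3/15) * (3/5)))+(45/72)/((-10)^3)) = -8756.95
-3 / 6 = -1 / 2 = -0.50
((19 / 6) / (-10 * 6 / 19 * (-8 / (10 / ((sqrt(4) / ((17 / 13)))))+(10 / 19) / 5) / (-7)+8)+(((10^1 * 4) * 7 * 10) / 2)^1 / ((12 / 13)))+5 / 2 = 139802201 / 92000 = 1519.59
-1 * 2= -2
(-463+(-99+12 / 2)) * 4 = -2224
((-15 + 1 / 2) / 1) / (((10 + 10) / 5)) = -29 / 8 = -3.62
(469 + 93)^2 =315844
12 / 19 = 0.63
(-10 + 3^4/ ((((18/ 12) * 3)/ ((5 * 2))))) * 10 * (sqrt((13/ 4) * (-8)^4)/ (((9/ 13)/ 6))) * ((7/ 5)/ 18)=990080 * sqrt(13)/ 27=132214.23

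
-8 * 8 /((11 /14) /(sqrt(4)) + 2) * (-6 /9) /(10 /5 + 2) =896 /201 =4.46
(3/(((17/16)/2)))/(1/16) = 1536/17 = 90.35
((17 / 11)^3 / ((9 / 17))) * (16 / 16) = 83521 / 11979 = 6.97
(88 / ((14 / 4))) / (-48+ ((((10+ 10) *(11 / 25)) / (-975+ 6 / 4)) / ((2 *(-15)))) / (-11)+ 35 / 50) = -51400800 / 96697811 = -0.53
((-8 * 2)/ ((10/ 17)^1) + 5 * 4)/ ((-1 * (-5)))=-36/ 25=-1.44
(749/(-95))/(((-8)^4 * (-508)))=749/197672960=0.00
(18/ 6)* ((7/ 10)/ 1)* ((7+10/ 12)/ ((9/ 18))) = 329/ 10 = 32.90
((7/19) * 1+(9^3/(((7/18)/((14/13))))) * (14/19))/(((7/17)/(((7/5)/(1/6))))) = 37485714/1235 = 30352.80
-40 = -40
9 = 9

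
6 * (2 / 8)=3 / 2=1.50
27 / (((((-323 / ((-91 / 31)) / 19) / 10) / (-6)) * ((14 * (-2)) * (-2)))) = -5265 / 1054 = -5.00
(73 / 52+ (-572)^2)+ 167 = 327352.40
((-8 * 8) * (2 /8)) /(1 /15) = -240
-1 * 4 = -4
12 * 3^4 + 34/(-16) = 7759/8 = 969.88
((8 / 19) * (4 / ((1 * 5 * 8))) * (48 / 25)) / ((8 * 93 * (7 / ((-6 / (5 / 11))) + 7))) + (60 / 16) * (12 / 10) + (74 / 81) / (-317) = 7260447156787 / 1614460632750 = 4.50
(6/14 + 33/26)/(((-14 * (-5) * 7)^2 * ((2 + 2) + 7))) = 309/480680200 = 0.00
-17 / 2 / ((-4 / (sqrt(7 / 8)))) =17 * sqrt(14) / 32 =1.99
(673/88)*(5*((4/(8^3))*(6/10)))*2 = 2019/5632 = 0.36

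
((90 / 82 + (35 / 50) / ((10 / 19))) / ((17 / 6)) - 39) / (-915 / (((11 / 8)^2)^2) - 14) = 19462149531 / 137755567900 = 0.14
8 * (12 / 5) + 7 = 131 / 5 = 26.20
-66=-66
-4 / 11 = -0.36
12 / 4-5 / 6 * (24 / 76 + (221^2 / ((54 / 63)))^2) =-11104238461823 / 4104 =-2705711126.18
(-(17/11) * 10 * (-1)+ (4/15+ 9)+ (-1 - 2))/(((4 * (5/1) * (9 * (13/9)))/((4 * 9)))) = 10752/3575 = 3.01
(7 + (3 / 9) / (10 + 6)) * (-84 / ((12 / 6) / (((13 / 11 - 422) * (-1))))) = -10919811 / 88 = -124088.76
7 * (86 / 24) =301 / 12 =25.08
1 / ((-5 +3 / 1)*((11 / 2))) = -1 / 11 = -0.09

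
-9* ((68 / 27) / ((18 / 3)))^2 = -1156 / 729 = -1.59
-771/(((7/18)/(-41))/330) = 187769340/7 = 26824191.43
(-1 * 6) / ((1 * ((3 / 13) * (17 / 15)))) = -390 / 17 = -22.94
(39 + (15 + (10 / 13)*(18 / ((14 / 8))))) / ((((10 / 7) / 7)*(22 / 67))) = 1321173 / 1430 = 923.90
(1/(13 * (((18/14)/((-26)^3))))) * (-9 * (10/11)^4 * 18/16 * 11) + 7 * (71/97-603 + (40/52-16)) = 127003838878/1678391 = 75670.00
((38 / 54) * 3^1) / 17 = 19 / 153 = 0.12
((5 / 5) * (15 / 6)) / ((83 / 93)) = 2.80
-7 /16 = -0.44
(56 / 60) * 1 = 0.93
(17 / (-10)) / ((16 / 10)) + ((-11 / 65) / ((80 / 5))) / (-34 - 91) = -69057 / 65000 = -1.06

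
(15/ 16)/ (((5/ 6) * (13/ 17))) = 153/ 104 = 1.47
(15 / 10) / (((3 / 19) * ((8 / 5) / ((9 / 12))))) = 285 / 64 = 4.45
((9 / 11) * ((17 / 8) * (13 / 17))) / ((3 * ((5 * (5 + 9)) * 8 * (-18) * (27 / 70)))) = -13 / 114048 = -0.00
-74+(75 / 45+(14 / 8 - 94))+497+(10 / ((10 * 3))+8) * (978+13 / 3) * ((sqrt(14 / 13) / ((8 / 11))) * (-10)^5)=3989 / 12 - 10130312500 * sqrt(182) / 117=-1168079901.52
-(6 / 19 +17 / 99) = -917 / 1881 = -0.49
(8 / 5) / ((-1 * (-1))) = 8 / 5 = 1.60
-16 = -16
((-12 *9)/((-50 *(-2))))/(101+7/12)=-0.01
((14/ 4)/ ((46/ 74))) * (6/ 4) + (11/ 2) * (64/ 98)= 54265/ 4508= 12.04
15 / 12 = 5 / 4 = 1.25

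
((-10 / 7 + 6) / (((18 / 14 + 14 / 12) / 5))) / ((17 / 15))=14400 / 1751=8.22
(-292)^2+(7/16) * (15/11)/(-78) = 390168029/4576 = 85263.99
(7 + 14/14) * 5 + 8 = 48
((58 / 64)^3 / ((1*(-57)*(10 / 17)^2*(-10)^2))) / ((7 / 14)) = -7048421 / 9338880000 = -0.00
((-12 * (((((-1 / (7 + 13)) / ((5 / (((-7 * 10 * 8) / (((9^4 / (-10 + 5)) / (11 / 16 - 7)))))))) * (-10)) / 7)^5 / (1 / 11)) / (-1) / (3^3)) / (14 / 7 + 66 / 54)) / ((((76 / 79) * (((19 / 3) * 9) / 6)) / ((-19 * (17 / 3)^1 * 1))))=485205358441478125 / 321545936061137652928848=0.00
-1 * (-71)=71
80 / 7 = 11.43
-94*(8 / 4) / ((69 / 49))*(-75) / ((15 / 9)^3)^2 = 6715548 / 14375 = 467.17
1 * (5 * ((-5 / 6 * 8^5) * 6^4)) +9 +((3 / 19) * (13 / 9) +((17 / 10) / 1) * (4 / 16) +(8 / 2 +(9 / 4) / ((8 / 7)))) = -1613758321529 / 9120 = -176947184.38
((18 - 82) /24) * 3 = -8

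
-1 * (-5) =5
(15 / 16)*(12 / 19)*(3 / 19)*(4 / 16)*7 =945 / 5776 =0.16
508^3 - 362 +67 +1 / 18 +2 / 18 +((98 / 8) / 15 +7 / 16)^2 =7551142199401 / 57600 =131096218.74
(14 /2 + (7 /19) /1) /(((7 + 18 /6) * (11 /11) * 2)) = 7 /19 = 0.37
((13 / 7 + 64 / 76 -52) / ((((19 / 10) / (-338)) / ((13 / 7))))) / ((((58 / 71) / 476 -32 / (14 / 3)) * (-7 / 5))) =267503306200 / 157626679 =1697.07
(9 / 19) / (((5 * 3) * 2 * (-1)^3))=-3 / 190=-0.02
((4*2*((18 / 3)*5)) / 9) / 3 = 80 / 9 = 8.89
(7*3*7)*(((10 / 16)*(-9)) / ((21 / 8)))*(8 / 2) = -1260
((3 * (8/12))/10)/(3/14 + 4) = 14/295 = 0.05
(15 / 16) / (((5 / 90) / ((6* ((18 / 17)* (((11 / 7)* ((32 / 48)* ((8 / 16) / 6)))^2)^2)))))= 73205 / 11755296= 0.01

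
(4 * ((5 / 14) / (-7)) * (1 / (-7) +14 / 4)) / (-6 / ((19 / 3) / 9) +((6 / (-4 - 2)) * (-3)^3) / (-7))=4465 / 80703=0.06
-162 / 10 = -16.20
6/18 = 1/3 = 0.33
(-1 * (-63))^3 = 250047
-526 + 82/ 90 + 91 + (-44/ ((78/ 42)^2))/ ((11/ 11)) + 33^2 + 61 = 5347484/ 7605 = 703.15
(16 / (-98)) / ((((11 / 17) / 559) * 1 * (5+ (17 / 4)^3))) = -4865536 / 2820587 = -1.73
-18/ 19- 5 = -113/ 19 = -5.95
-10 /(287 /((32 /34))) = -0.03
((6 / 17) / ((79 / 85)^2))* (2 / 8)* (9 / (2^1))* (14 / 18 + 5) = 16575 / 6241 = 2.66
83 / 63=1.32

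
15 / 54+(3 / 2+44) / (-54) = -0.56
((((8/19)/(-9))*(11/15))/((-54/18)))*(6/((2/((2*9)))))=176/285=0.62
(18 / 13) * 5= 90 / 13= 6.92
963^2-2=927367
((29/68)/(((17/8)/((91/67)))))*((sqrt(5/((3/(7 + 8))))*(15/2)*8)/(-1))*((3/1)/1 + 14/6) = -8444800/19363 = -436.13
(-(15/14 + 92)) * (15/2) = -19545/28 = -698.04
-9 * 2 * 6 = -108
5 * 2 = 10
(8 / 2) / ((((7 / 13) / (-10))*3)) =-520 / 21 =-24.76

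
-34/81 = -0.42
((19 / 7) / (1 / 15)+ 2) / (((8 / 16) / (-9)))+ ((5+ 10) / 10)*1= -10743 / 14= -767.36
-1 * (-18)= 18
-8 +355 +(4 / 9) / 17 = 53095 / 153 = 347.03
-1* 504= -504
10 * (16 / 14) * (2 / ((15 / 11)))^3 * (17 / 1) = 612.96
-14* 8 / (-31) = 112 / 31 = 3.61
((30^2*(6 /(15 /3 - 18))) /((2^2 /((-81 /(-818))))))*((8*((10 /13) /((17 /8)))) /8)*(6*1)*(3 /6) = -13122000 /1175057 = -11.17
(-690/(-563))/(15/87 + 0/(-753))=4002/563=7.11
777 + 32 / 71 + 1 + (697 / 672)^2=24993540119 / 32062464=779.53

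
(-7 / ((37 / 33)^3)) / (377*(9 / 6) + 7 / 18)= -205821 / 23452339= -0.01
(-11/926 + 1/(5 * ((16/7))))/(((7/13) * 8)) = 36413/2074240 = 0.02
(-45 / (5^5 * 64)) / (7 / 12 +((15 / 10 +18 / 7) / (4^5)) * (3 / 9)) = -6048 / 15715625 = -0.00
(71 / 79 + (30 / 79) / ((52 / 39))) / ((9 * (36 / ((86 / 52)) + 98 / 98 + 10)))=8041 / 2003598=0.00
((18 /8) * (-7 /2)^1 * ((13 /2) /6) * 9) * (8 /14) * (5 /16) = -13.71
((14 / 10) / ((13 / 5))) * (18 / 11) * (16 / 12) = 168 / 143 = 1.17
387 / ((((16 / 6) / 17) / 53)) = 1046061 / 8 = 130757.62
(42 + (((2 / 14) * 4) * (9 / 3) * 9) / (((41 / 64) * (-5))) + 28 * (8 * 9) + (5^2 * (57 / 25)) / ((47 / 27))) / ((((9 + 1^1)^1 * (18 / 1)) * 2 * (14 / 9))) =140685411 / 37769200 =3.72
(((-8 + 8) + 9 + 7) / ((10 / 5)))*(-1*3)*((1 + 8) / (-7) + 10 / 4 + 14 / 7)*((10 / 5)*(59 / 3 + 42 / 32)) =-45315 / 14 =-3236.79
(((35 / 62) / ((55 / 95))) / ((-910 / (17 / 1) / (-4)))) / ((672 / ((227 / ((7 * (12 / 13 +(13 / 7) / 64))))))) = 146642 / 39707745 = 0.00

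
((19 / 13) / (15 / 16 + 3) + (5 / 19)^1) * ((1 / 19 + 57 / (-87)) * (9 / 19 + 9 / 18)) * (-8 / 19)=485021456 / 3095254071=0.16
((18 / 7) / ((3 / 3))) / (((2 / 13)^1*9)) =13 / 7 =1.86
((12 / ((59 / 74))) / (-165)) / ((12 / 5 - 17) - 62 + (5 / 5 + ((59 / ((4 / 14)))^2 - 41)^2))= -4736 / 94227864835973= -0.00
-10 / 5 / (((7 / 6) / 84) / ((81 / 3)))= -3888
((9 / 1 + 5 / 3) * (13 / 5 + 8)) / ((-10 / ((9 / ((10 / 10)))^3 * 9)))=-1854576 / 25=-74183.04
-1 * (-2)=2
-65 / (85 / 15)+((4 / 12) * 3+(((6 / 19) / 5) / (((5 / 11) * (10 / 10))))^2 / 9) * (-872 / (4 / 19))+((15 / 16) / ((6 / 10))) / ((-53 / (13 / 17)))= -712557550367 / 171190000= -4162.38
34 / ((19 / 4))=136 / 19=7.16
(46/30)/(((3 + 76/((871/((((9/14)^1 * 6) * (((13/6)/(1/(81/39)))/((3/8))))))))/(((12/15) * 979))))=549144596/3218625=170.61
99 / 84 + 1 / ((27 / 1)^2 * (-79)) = 1900475 / 1612548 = 1.18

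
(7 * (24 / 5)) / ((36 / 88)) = 1232 / 15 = 82.13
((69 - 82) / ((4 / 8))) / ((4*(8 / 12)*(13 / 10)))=-7.50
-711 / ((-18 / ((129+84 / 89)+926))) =7424341 / 178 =41709.78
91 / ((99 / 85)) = 7735 / 99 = 78.13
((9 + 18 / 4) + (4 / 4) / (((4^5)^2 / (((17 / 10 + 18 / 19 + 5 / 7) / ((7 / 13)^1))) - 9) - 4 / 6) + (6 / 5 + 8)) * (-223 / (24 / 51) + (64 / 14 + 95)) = -139342571824330701 / 16399623583280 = -8496.69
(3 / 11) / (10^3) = 3 / 11000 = 0.00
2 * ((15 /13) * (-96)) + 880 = 8560 /13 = 658.46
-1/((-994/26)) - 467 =-466.97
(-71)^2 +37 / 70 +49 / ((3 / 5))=1075871 / 210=5123.20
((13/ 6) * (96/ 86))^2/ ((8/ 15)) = 20280/ 1849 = 10.97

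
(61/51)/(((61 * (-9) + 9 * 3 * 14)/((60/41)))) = -1220/119187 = -0.01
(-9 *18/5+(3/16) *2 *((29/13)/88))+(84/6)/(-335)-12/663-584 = -32129788567/52120640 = -616.45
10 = 10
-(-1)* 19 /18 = 19 /18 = 1.06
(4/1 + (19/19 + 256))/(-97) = -261/97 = -2.69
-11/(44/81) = -81/4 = -20.25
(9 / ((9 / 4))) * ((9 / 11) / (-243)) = -4 / 297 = -0.01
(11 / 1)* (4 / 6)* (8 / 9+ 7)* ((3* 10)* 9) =15620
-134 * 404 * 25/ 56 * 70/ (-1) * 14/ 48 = 5921125/ 12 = 493427.08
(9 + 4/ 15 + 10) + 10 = 29.27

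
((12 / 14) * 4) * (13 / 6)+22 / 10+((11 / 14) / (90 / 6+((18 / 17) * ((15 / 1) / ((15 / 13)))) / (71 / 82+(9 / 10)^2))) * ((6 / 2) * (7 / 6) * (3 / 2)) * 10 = 288644611 / 25307380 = 11.41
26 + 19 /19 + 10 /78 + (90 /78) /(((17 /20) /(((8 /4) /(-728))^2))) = 595768489 /21961212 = 27.13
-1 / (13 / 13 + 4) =-1 / 5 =-0.20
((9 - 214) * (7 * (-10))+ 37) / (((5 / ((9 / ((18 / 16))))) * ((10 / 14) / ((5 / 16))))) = 100709 / 10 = 10070.90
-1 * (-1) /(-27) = -1 /27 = -0.04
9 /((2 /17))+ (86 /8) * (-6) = 12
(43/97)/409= 43/39673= 0.00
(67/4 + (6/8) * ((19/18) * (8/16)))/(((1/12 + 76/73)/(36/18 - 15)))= -781027/3940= -198.23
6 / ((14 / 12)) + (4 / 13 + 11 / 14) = 1135 / 182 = 6.24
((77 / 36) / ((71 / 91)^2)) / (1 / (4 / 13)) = 49049 / 45369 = 1.08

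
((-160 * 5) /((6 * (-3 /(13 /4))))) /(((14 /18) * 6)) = 650 /21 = 30.95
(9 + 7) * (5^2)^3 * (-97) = -24250000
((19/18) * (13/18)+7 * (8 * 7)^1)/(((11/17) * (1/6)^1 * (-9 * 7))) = -2163335/37422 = -57.81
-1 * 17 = -17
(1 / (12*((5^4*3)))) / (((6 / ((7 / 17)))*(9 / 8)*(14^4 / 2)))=1 / 7084665000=0.00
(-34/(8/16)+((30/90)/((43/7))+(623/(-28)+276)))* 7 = 671125/516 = 1300.63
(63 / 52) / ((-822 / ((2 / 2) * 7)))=-147 / 14248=-0.01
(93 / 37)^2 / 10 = 8649 / 13690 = 0.63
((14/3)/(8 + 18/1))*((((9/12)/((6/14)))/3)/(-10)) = -49/4680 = -0.01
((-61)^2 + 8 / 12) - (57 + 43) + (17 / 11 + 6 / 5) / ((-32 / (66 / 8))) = 6952241 / 1920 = 3620.96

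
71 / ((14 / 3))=213 / 14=15.21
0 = 0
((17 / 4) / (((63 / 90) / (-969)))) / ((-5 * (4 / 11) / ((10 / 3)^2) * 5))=302005 / 42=7190.60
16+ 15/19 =319/19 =16.79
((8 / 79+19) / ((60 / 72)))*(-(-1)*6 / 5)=54324 / 1975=27.51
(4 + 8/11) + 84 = 976/11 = 88.73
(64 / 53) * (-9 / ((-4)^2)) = -0.68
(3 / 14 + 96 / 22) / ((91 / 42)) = 2115 / 1001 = 2.11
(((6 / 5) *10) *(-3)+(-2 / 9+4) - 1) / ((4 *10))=-299 / 360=-0.83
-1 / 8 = -0.12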